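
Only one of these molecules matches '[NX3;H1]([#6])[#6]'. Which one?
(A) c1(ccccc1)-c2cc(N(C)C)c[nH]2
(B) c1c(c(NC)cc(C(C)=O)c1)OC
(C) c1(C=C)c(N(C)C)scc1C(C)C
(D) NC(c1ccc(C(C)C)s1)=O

B

[NX3;H1]([#6])[#6] describes a trivalent nitrogen with one H, bonded to two carbons (a secondary amine).
(A) has a dimethylamino group (-N(CH3)2) but the nitrogen has H0, not H1.
(B) contains an N-methylamino group (-NHCH3), which satisfies every atom and bond constraint.
(C) has a dimethylamino group (-N(CH3)2) but the nitrogen has H0, not H1.
(D) has a primary amide (-C(=O)NH2) but the -C(=O)NH2 nitrogen has H2, not H1.
So the answer is (B).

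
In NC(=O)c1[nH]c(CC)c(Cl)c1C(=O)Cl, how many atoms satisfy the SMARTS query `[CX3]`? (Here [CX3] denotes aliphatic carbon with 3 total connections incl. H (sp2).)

The query [CX3] means: C with X3: aliphatic carbon with exactly 3 total connections.
Check the 14 heavy atoms by environment: 1× n (aromatic, X3) → no; 4× c (aromatic, X3) → no; 2× Cl (X1) → no; 2× C (X3) → match; 2× O (X1) → no; 1× N (X3) → no; 2× C (X4) → no.
That gives 2 matching atoms.

2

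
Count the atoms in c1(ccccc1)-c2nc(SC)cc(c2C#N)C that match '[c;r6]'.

11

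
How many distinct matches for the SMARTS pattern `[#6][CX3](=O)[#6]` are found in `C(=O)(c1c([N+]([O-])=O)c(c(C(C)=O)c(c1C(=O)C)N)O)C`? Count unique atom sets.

3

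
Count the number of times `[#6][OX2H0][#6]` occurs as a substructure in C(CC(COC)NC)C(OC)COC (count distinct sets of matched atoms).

[#6][OX2H0][#6] is the SMARTS for an ether: an aliphatic oxygen bridging two carbons with no H on the oxygen.
The molecule carries 3 separate instances of a methoxy ether (-OCH3) meeting every constraint; each maps to a distinct set of atoms, giving 3 matches.

3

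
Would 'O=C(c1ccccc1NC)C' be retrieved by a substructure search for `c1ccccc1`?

Yes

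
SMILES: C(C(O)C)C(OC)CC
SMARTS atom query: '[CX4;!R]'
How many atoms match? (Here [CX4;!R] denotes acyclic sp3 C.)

The query [CX4;!R] means: aliphatic carbon with four total connections, not in a ring.
Check the 9 heavy atoms by environment: 7× C (X4, acyclic) → match; 2× O (X2, acyclic) → no.
That gives 7 matching atoms.

7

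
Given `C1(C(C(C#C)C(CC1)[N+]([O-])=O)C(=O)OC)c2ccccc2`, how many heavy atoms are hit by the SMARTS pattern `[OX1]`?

3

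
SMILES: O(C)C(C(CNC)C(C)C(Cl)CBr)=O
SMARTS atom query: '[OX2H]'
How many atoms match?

0

Check the 14 heavy atoms by environment: 2× C (H2, X4) → no; 3× C (H1, X4) → no; 1× Br (H0, X1) → no; 1× C (H0, X3) → no; 1× O (H0, X1) → no; 1× O (H0, X2) → no; 3× C (H3, X4) → no; 1× N (H1, X3) → no; 1× Cl (H0, X1) → no.
No environment satisfies the query, so 0 matching atoms.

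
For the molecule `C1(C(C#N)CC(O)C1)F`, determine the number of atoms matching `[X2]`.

The query [X2] means: any atom with exactly two total connections (bonds + H).
Check the 9 heavy atoms by environment: 5× C (X4) → no; 1× C (X2) → match; 1× N (X1) → no; 1× F (X1) → no; 1× O (X2) → match.
Summing the matching environments: 1 + 1 = 2 matching atoms.

2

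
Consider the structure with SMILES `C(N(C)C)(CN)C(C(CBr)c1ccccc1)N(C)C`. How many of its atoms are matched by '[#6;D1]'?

The query [#6;D1] means: carbon bonded to exactly one heavy atom.
Check the 19 heavy atoms by environment: 2× C (D2) → no; 3× C (D3) → no; 1× N (D1) → no; 1× Br (D1) → no; 2× N (D3) → no; 4× C (D1) → match; 1× c (aromatic, D3) → no; 5× c (aromatic, D2) → no.
That gives 4 matching atoms.

4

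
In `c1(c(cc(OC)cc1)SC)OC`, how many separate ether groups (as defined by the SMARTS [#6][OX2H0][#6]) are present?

[#6][OX2H0][#6] is the SMARTS for an ether: an aliphatic oxygen bridging two carbons with no H on the oxygen.
The molecule carries 2 separate instances of a methoxy ether (-OCH3) meeting every constraint; each maps to a distinct set of atoms, giving 2 matches.

2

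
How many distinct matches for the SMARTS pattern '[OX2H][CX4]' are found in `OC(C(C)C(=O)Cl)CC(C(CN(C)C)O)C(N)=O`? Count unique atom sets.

2

[OX2H][CX4] is the SMARTS for an aliphatic alcohol: a hydroxyl oxygen bound to an sp3 (X4) carbon.
The molecule carries 2 separate instances of a hydroxyl group (-OH) meeting every constraint; each maps to a distinct set of atoms, giving 2 matches.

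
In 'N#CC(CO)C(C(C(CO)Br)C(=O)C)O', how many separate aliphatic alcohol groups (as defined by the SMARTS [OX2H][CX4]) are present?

3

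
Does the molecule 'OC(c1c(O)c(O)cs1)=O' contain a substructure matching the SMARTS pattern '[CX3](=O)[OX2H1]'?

Yes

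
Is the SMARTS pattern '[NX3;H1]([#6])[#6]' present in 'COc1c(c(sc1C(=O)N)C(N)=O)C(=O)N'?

The pattern [NX3;H1]([#6])[#6] describes a trivalent nitrogen with one H, bonded to two carbons — a secondary amine.
The closest candidate here is a primary amide (-C(=O)NH2), but the -C(=O)NH2 nitrogen has H2, not H1. No other fragment satisfies the full query, so there is no match.

No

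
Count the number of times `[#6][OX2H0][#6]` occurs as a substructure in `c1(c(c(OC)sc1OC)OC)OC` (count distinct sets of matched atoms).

4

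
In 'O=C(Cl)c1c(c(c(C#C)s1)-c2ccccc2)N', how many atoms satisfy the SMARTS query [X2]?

3

Check the 17 heavy atoms by environment: 1× s (aromatic, X2) → match; 10× c (aromatic, X3) → no; 1× C (X3) → no; 1× O (X1) → no; 1× Cl (X1) → no; 1× N (X3) → no; 2× C (X2) → match.
Summing the matching environments: 1 + 2 = 3 matching atoms.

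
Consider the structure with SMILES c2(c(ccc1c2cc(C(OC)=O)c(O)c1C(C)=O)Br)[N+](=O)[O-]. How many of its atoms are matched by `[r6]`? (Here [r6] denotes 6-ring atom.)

10

The query [r6] means: r6 matches atoms in a six-membered ring.
Check the 22 heavy atoms by environment: 10× c (aromatic, in 6-ring) → match; 5× O (acyclic) → no; 4× C (acyclic) → no; 1× Br (acyclic) → no; 1× N (charge +1, acyclic) → no; 1× O (charge -1, acyclic) → no.
That gives 10 matching atoms.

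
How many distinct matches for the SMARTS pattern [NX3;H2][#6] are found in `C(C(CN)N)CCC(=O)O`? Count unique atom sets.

2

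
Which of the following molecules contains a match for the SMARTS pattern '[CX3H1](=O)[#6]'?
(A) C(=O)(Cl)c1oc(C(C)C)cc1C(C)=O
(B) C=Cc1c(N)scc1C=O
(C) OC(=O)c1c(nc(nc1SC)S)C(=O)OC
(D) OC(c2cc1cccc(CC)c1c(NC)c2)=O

B

[CX3H1](=O)[#6] describes an sp2 carbon with one H, double-bonded to O and single-bonded to carbon (an aldehyde).
(A) has an acetyl/ketone group (-C(=O)CH3) but the carbonyl carbon has H0 (two carbon neighbours), not H1.
(B) contains an aldehyde (-CHO), which satisfies every atom and bond constraint.
(C) has a methyl-ester group (-C(=O)OCH3) but the carbonyl carbon has H0, not H1.
(D) has a carboxylic acid group (-C(=O)OH) but the carbonyl carbon has H0 and is bonded to O, not H1.
So the answer is (B).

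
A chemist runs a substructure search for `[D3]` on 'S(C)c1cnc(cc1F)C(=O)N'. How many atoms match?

The query [D3] means: atom with exactly three heavy-atom neighbours.
Check the 12 heavy atoms by environment: 1× n (aromatic, D2) → no; 3× c (aromatic, D3) → match; 2× c (aromatic, D2) → no; 1× C (D3) → match; 1× O (D1) → no; 1× N (D1) → no; 1× S (D2) → no; 1× C (D1) → no; 1× F (D1) → no.
Summing the matching environments: 3 + 1 = 4 matching atoms.

4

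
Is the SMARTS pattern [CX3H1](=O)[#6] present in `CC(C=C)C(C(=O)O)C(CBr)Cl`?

No

The pattern [CX3H1](=O)[#6] describes an sp2 carbon with one H, double-bonded to O and single-bonded to carbon — an aldehyde.
The closest candidate here is a carboxylic acid group (-C(=O)OH), but the carbonyl carbon has H0 and is bonded to O, not H1. No other fragment satisfies the full query, so there is no match.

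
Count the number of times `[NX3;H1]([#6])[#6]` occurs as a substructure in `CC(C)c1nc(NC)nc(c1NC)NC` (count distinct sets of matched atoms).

3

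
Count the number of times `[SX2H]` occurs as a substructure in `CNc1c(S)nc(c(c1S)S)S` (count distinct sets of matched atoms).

4

[SX2H] is the SMARTS for a thiol: an aliphatic sulfur with two connections, one being H.
The molecule carries 4 separate instances of a thiol (-SH) meeting every constraint; each maps to a distinct set of atoms, giving 4 matches.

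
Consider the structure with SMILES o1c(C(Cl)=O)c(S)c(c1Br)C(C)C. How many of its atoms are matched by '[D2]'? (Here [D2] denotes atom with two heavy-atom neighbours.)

1

The query [D2] means: atom with exactly two heavy-atom neighbours.
Check the 13 heavy atoms by environment: 1× o (aromatic, D2) → match; 4× c (aromatic, D3) → no; 1× Br (D1) → no; 2× C (D3) → no; 1× O (D1) → no; 1× Cl (D1) → no; 2× C (D1) → no; 1× S (D1) → no.
That gives 1 matching atom.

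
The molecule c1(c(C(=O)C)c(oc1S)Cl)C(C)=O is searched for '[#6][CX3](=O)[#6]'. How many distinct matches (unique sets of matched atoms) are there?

2

[#6][CX3](=O)[#6] is the SMARTS for a ketone: a carbonyl carbon (no H) flanked by two carbons.
The molecule carries 2 separate instances of an acetyl/ketone group (-C(=O)CH3) meeting every constraint; each maps to a distinct set of atoms, giving 2 matches.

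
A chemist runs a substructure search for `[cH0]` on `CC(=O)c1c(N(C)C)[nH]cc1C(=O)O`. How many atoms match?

The query [cH0] means: aromatic carbon with no attached hydrogen (substituted or ring-fusion).
Check the 14 heavy atoms by environment: 1× n (aromatic, H1) → no; 1× c (aromatic, H1) → no; 3× c (aromatic, H0) → match; 2× C (H0) → no; 2× O (H0) → no; 3× C (H3) → no; 1× O (H1) → no; 1× N (H0) → no.
That gives 3 matching atoms.

3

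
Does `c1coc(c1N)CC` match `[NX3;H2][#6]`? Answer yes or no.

The pattern [NX3;H2][#6] describes a trivalent nitrogen with two H attached to carbon — a primary amine.
The molecule carries a primary amino group (-NH2), whose atoms satisfy every constraint of the query, so the pattern matches.

Yes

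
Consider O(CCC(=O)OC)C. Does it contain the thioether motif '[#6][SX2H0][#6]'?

No

The pattern [#6][SX2H0][#6] describes an aliphatic sulfur bridging two carbons with no H on the sulfur — a thioether.
The closest candidate here is a methoxy ether (-OCH3), but the bridging atom is O, not S. No other fragment satisfies the full query, so there is no match.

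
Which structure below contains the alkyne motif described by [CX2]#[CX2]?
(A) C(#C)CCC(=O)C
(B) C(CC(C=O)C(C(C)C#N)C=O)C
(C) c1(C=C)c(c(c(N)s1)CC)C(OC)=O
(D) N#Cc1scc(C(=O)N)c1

A

[CX2]#[CX2] describes a carbon-carbon triple bond (an alkyne).
(A) contains an ethynyl group (-C#CH), which satisfies every atom and bond constraint.
(B) has a nitrile (-C#N) but the triple bond is C#N, not C#C.
(C) has a vinyl group (-CH=CH2) but the C=C is a double bond; both carbons are CX3, not CX2.
(D) has a nitrile (-C#N) but the triple bond is C#N, not C#C.
So the answer is (A).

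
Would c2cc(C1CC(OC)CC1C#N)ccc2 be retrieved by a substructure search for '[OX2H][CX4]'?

The pattern [OX2H][CX4] describes a hydroxyl oxygen bound to an sp3 (X4) carbon — an aliphatic alcohol.
The closest candidate here is a methoxy ether (-OCH3), but the oxygen has H0 (ether), not H1. No other fragment satisfies the full query, so there is no match.

No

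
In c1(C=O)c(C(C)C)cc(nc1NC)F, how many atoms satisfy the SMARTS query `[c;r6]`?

The query [c;r6] means: aromatic carbon that belongs to a six-membered ring.
Check the 14 heavy atoms by environment: 1× n (aromatic, in 6-ring) → no; 5× c (aromatic, in 6-ring) → match; 5× C (acyclic) → no; 1× O (acyclic) → no; 1× N (acyclic) → no; 1× F (acyclic) → no.
That gives 5 matching atoms.

5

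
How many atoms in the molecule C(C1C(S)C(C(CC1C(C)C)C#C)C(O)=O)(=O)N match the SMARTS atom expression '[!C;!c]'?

5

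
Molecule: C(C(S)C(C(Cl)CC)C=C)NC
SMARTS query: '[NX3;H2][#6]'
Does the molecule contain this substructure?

No

The pattern [NX3;H2][#6] describes a trivalent nitrogen with two H attached to carbon — a primary amine.
The closest candidate here is an N-methylamino group (-NHCH3), but the nitrogen bears two carbons and only one H (H1), not H2. No other fragment satisfies the full query, so there is no match.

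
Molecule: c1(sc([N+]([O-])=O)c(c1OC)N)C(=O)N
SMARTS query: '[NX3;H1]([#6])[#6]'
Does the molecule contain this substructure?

No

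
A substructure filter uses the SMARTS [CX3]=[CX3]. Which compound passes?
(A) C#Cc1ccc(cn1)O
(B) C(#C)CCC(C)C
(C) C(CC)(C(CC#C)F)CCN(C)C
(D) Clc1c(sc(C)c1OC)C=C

D

[CX3]=[CX3] describes a non-aromatic C=C double bond between two sp2 carbons (an alkene).
(A) has an ethynyl group (-C#CH) but the C-C bond is a triple bond, not a double bond.
(B) has an ethynyl group (-C#CH) but the C-C bond is a triple bond, not a double bond.
(C) has an ethynyl group (-C#CH) but the C-C bond is a triple bond, not a double bond.
(D) contains a vinyl group (-CH=CH2), which satisfies every atom and bond constraint.
So the answer is (D).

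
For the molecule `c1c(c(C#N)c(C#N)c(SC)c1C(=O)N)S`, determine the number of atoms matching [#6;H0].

8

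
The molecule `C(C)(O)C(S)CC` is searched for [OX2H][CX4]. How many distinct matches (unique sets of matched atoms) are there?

[OX2H][CX4] is the SMARTS for an aliphatic alcohol: a hydroxyl oxygen bound to an sp3 (X4) carbon.
Exactly one fragment in the molecule meets all constraints, giving 1 match.

1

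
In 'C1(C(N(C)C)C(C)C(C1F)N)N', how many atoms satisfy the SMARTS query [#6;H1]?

5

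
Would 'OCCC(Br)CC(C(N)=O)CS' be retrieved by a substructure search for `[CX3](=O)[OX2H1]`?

No

The pattern [CX3](=O)[OX2H1] describes an sp2 carbon double-bonded to O and single-bonded to an -OH oxygen — a carboxylic acid.
The closest candidate here is a primary amide (-C(=O)NH2), but the carbonyl is bonded to N, not to an -OH oxygen. No other fragment satisfies the full query, so there is no match.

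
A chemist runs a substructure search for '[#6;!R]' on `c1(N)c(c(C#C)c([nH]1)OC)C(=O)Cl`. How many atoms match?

4

Check the 13 heavy atoms by environment: 1× n (aromatic, in 5-ring) → no; 4× c (aromatic, in 5-ring) → no; 2× O (acyclic) → no; 4× C (acyclic) → match; 1× Cl (acyclic) → no; 1× N (acyclic) → no.
That gives 4 matching atoms.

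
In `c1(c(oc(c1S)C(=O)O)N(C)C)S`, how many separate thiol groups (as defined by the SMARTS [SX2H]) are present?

2

[SX2H] is the SMARTS for a thiol: an aliphatic sulfur with two connections, one being H.
The molecule carries 2 separate instances of a thiol (-SH) meeting every constraint; each maps to a distinct set of atoms, giving 2 matches.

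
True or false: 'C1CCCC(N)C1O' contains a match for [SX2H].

The pattern [SX2H] describes an aliphatic sulfur with two connections, one being H — a thiol.
The closest candidate here is a hydroxyl group (-OH), but it is an -OH, not an -SH. No other fragment satisfies the full query, so there is no match.

False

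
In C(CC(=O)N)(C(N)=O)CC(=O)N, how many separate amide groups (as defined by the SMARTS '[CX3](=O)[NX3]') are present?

3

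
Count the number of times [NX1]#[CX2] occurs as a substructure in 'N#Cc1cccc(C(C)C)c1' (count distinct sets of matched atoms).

1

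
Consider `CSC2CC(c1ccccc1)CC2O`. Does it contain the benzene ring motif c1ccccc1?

Yes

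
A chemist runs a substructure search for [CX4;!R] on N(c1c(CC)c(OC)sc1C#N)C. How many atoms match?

The query [CX4;!R] means: aliphatic carbon with four total connections, not in a ring.
Check the 13 heavy atoms by environment: 1× s (aromatic, X2, in 5-ring) → no; 4× c (aromatic, X3, in 5-ring) → no; 1× C (X2, acyclic) → no; 1× N (X1, acyclic) → no; 1× N (X3, acyclic) → no; 4× C (X4, acyclic) → match; 1× O (X2, acyclic) → no.
That gives 4 matching atoms.

4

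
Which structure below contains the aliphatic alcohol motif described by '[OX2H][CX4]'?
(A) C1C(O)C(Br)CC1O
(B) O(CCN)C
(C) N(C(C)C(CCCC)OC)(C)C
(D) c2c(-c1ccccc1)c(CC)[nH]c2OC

[OX2H][CX4] describes a hydroxyl oxygen bound to an sp3 (X4) carbon (an aliphatic alcohol).
(A) contains a hydroxyl group (-OH), which satisfies every atom and bond constraint.
(B) has a methoxy ether (-OCH3) but the oxygen has H0 (ether), not H1.
(C) has a methoxy ether (-OCH3) but the oxygen has H0 (ether), not H1.
(D) has a methoxy ether (-OCH3) but the oxygen has H0 (ether), not H1.
So the answer is (A).

A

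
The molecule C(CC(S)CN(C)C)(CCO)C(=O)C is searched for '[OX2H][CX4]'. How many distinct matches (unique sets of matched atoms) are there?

[OX2H][CX4] is the SMARTS for an aliphatic alcohol: a hydroxyl oxygen bound to an sp3 (X4) carbon.
Exactly one fragment in the molecule meets all constraints, giving 1 match.

1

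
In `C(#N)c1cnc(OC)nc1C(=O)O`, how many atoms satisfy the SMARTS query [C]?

3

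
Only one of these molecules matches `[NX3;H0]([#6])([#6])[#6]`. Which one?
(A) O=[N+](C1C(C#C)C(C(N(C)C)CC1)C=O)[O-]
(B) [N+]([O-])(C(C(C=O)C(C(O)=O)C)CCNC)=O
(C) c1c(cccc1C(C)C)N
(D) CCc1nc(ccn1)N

A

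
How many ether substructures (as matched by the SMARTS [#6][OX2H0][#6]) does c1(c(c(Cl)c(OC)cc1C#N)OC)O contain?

[#6][OX2H0][#6] is the SMARTS for an ether: an aliphatic oxygen bridging two carbons with no H on the oxygen.
The molecule carries 2 separate instances of a methoxy ether (-OCH3) meeting every constraint; each maps to a distinct set of atoms, giving 2 matches.

2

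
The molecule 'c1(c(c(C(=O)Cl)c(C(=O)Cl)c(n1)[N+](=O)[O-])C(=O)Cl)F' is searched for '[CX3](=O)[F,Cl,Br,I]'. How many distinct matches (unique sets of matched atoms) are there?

3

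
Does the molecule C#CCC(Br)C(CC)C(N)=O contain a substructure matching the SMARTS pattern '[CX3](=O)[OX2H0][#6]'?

The pattern [CX3](=O)[OX2H0][#6] describes a carbonyl carbon bonded to an oxygen that is itself bonded to carbon (no H on that O) — an ester.
The closest candidate here is a primary amide (-C(=O)NH2), but the carbonyl is bonded to N, not to an O-C linkage. No other fragment satisfies the full query, so there is no match.

No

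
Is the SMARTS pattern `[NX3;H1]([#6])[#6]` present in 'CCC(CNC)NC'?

The pattern [NX3;H1]([#6])[#6] describes a trivalent nitrogen with one H, bonded to two carbons — a secondary amine.
The molecule carries an N-methylamino group (-NHCH3), whose atoms satisfy every constraint of the query, so the pattern matches.

Yes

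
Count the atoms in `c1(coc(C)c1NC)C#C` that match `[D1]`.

3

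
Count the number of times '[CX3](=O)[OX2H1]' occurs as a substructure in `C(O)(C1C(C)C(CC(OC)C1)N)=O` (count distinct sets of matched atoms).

[CX3](=O)[OX2H1] is the SMARTS for a carboxylic acid: an sp2 carbon double-bonded to O and single-bonded to an -OH oxygen.
Exactly one fragment in the molecule meets all constraints, giving 1 match.

1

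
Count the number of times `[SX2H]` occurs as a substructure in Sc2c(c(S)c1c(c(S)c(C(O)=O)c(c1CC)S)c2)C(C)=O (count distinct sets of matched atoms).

4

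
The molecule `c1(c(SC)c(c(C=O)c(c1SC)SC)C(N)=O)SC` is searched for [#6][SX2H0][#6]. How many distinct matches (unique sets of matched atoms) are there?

[#6][SX2H0][#6] is the SMARTS for a thioether: an aliphatic sulfur bridging two carbons with no H on the sulfur.
The molecule carries 4 separate instances of a methylthio ether (-SCH3) meeting every constraint; each maps to a distinct set of atoms, giving 4 matches.

4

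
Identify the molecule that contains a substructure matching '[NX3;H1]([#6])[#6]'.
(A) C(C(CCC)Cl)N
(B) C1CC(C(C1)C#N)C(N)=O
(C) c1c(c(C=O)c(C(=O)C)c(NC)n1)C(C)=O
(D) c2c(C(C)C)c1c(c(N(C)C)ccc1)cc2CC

C

[NX3;H1]([#6])[#6] describes a trivalent nitrogen with one H, bonded to two carbons (a secondary amine).
(A) has a primary amino group (-NH2) but the nitrogen has H2 and only one carbon neighbour.
(B) has a primary amide (-C(=O)NH2) but the -C(=O)NH2 nitrogen has H2, not H1.
(C) contains an N-methylamino group (-NHCH3), which satisfies every atom and bond constraint.
(D) has a dimethylamino group (-N(CH3)2) but the nitrogen has H0, not H1.
So the answer is (C).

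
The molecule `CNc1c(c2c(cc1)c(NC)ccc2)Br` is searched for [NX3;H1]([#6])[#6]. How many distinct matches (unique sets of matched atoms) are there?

2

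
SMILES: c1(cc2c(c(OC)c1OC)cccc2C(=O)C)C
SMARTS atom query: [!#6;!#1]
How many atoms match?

3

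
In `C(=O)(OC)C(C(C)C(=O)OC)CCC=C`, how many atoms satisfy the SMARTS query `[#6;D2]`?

The query [#6;D2] means: any carbon bonded to exactly two heavy atoms.
Check the 15 heavy atoms by environment: 3× C (D2) → match; 4× C (D3) → no; 4× C (D1) → no; 2× O (D1) → no; 2× O (D2) → no.
That gives 3 matching atoms.

3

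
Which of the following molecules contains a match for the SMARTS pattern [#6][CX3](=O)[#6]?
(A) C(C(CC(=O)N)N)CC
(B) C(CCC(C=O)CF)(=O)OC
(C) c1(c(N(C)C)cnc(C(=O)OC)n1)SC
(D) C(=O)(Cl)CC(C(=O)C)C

D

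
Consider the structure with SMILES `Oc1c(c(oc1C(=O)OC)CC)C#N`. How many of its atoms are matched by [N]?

The query [N] means: uppercase N matches aliphatic (non-aromatic) nitrogen only.
Check the 14 heavy atoms by environment: 1× o (aromatic) → no; 4× c (aromatic) → no; 5× C → no; 3× O → no; 1× N → match.
That gives 1 matching atom.

1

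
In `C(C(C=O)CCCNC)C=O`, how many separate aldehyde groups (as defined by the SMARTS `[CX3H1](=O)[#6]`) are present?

2

[CX3H1](=O)[#6] is the SMARTS for an aldehyde: an sp2 carbon with one H, double-bonded to O and single-bonded to carbon.
The molecule carries 2 separate instances of an aldehyde (-CHO) meeting every constraint; each maps to a distinct set of atoms, giving 2 matches.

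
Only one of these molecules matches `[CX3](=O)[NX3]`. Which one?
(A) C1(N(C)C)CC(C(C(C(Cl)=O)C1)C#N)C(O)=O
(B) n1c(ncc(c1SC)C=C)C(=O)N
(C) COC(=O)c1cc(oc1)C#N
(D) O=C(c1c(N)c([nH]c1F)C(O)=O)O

[CX3](=O)[NX3] describes a carbonyl carbon bonded to a trivalent nitrogen (an amide).
(A) has a nitrile (-C#N) but the nitrile N is NX1 (triple-bonded), not NX3.
(B) contains a primary amide (-C(=O)NH2), which satisfies every atom and bond constraint.
(C) has a nitrile (-C#N) but the nitrile N is NX1 (triple-bonded), not NX3.
(D) has a primary amino group (-NH2) but the -NH2 is not attached to a carbonyl carbon.
So the answer is (B).

B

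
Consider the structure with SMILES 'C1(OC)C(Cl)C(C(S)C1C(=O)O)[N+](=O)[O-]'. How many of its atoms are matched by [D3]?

7

The query [D3] means: atom with exactly three heavy-atom neighbours.
Check the 15 heavy atoms by environment: 6× C (D3) → match; 1× N (charge +1, D3) → match; 1× O (charge -1, D1) → no; 3× O (D1) → no; 1× Cl (D1) → no; 1× S (D1) → no; 1× O (D2) → no; 1× C (D1) → no.
Summing the matching environments: 6 + 1 = 7 matching atoms.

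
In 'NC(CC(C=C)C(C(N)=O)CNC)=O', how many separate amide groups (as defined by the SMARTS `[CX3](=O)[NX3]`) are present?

[CX3](=O)[NX3] is the SMARTS for an amide: a carbonyl carbon bonded to a trivalent nitrogen.
The molecule carries 2 separate instances of a primary amide (-C(=O)NH2) meeting every constraint; each maps to a distinct set of atoms, giving 2 matches.

2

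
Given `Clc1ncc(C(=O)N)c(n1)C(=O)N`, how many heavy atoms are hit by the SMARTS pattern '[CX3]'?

2

The query [CX3] means: C with X3: aliphatic carbon with exactly 3 total connections.
Check the 13 heavy atoms by environment: 2× n (aromatic, X2) → no; 4× c (aromatic, X3) → no; 2× C (X3) → match; 2× O (X1) → no; 2× N (X3) → no; 1× Cl (X1) → no.
That gives 2 matching atoms.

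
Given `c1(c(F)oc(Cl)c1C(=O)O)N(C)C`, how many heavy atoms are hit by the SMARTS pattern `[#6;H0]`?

5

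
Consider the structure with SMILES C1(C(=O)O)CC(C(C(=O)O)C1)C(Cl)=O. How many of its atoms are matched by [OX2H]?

2

Check the 14 heavy atoms by environment: 3× C (H1, X4) → no; 2× C (H2, X4) → no; 3× C (H0, X3) → no; 3× O (H0, X1) → no; 2× O (H1, X2) → match; 1× Cl (H0, X1) → no.
That gives 2 matching atoms.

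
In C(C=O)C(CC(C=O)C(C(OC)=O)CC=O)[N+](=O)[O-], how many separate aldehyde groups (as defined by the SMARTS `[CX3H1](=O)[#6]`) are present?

[CX3H1](=O)[#6] is the SMARTS for an aldehyde: an sp2 carbon with one H, double-bonded to O and single-bonded to carbon.
The molecule carries 3 separate instances of an aldehyde (-CHO) meeting every constraint; each maps to a distinct set of atoms, giving 3 matches.

3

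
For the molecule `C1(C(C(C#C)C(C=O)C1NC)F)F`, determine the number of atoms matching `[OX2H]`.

0

The query [OX2H] means: aliphatic oxygen with two connections, one of which is H — an -OH oxygen.
Check the 13 heavy atoms by environment: 5× C (H1, X4) → no; 1× C (H0, X2) → no; 1× C (H1, X2) → no; 1× C (H1, X3) → no; 1× O (H0, X1) → no; 2× F (H0, X1) → no; 1× N (H1, X3) → no; 1× C (H3, X4) → no.
No environment satisfies the query, so 0 matching atoms.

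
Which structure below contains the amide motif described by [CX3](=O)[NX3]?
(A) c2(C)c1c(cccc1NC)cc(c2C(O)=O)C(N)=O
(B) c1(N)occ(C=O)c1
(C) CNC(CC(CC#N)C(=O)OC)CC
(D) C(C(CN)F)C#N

A

[CX3](=O)[NX3] describes a carbonyl carbon bonded to a trivalent nitrogen (an amide).
(A) contains a primary amide (-C(=O)NH2), which satisfies every atom and bond constraint.
(B) has a primary amino group (-NH2) but the -NH2 is not attached to a carbonyl carbon.
(C) has a nitrile (-C#N) but the nitrile N is NX1 (triple-bonded), not NX3.
(D) has a nitrile (-C#N) but the nitrile N is NX1 (triple-bonded), not NX3.
So the answer is (A).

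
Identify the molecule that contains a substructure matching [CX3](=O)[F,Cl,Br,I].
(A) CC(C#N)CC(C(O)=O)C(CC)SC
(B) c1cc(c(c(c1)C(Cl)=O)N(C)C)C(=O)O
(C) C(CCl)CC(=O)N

B

[CX3](=O)[F,Cl,Br,I] describes a carbonyl carbon bonded to a halogen (an acyl halide).
(A) has a carboxylic acid group (-C(=O)OH) but the carbonyl is bonded to -OH, not to a halogen.
(B) contains an acyl chloride (-C(=O)Cl), which satisfies every atom and bond constraint.
(C) has a chloro substituent but the Cl is not on a carbonyl carbon.
So the answer is (B).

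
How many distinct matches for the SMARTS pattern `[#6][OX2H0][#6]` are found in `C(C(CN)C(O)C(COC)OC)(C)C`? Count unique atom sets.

2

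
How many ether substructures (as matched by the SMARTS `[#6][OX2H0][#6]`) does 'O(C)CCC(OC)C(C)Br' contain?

[#6][OX2H0][#6] is the SMARTS for an ether: an aliphatic oxygen bridging two carbons with no H on the oxygen.
The molecule carries 2 separate instances of a methoxy ether (-OCH3) meeting every constraint; each maps to a distinct set of atoms, giving 2 matches.

2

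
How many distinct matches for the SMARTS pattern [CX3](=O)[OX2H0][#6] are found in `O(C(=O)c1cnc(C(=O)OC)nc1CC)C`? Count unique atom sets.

2

[CX3](=O)[OX2H0][#6] is the SMARTS for an ester: a carbonyl carbon bonded to an oxygen that is itself bonded to carbon (no H on that O).
The molecule carries 2 separate instances of a methyl-ester group (-C(=O)OCH3) meeting every constraint; each maps to a distinct set of atoms, giving 2 matches.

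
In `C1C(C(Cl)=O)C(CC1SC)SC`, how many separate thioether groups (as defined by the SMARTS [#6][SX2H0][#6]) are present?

2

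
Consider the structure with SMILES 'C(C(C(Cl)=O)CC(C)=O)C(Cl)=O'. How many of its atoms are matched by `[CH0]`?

3

Check the 12 heavy atoms by environment: 2× C (H2) → no; 1× C (H1) → no; 3× C (H0) → match; 3× O (H0) → no; 2× Cl (H0) → no; 1× C (H3) → no.
That gives 3 matching atoms.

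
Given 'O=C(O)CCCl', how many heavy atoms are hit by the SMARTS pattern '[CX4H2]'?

2

The query [CX4H2] means: sp3 carbon (X4) with exactly two hydrogens.
Check the 6 heavy atoms by environment: 2× C (H2, X4) → match; 1× Cl (H0, X1) → no; 1× C (H0, X3) → no; 1× O (H0, X1) → no; 1× O (H1, X2) → no.
That gives 2 matching atoms.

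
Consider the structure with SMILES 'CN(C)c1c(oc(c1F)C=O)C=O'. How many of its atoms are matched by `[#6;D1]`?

The query [#6;D1] means: carbon bonded to exactly one heavy atom.
Check the 13 heavy atoms by environment: 1× o (aromatic, D2) → no; 4× c (aromatic, D3) → no; 1× F (D1) → no; 2× C (D2) → no; 2× O (D1) → no; 1× N (D3) → no; 2× C (D1) → match.
That gives 2 matching atoms.

2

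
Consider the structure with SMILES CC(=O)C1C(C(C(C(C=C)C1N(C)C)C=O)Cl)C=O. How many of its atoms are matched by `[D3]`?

Check the 19 heavy atoms by environment: 7× C (D3) → match; 3× C (D2) → no; 3× O (D1) → no; 1× Cl (D1) → no; 1× N (D3) → match; 4× C (D1) → no.
Summing the matching environments: 7 + 1 = 8 matching atoms.

8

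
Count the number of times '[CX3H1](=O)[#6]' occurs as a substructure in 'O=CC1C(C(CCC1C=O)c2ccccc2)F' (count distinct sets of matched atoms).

2

[CX3H1](=O)[#6] is the SMARTS for an aldehyde: an sp2 carbon with one H, double-bonded to O and single-bonded to carbon.
The molecule carries 2 separate instances of an aldehyde (-CHO) meeting every constraint; each maps to a distinct set of atoms, giving 2 matches.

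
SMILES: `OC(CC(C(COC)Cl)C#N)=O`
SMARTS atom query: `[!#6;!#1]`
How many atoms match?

5

The query [!#6;!#1] means: not carbon and not hydrogen — any heteroatom.
Check the 12 heavy atoms by environment: 7× C → no; 3× O → match; 1× N → match; 1× Cl → match.
Summing the matching environments: 3 + 1 + 1 = 5 matching atoms.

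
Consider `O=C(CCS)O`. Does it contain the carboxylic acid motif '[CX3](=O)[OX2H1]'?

The pattern [CX3](=O)[OX2H1] describes an sp2 carbon double-bonded to O and single-bonded to an -OH oxygen — a carboxylic acid.
The molecule carries a carboxylic acid group (-C(=O)OH), whose atoms satisfy every constraint of the query, so the pattern matches.

Yes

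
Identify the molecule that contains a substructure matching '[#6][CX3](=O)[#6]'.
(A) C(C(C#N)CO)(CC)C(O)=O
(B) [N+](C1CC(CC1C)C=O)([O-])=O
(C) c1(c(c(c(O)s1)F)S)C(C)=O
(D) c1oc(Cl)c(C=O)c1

C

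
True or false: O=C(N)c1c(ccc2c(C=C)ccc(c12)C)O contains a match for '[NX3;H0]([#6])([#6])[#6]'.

The pattern [NX3;H0]([#6])([#6])[#6] describes a trivalent nitrogen with no H, bonded to three carbons — a tertiary amine.
The closest candidate here is a primary amide (-C(=O)NH2), but the amide nitrogen has H2 and only one carbon neighbour. No other fragment satisfies the full query, so there is no match.

False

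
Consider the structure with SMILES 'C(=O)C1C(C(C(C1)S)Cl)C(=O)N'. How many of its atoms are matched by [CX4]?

5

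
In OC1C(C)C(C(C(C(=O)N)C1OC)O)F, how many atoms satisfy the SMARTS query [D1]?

The query [D1] means: atom with exactly one heavy-atom neighbour (degree 1).
Check the 15 heavy atoms by environment: 7× C (D3) → no; 3× O (D1) → match; 1× N (D1) → match; 1× O (D2) → no; 2× C (D1) → match; 1× F (D1) → match.
Summing the matching environments: 3 + 1 + 2 + 1 = 7 matching atoms.

7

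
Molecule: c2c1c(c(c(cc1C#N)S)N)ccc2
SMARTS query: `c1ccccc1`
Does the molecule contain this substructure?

Yes

The pattern c1ccccc1 describes six aromatic carbons in a ring — a benzene ring.
The required atom environment is present in the molecule, so the pattern matches.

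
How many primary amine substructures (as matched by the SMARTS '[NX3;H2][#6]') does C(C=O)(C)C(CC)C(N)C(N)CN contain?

[NX3;H2][#6] is the SMARTS for a primary amine: a trivalent nitrogen with two H attached to carbon.
The molecule carries 3 separate instances of a primary amino group (-NH2) meeting every constraint; each maps to a distinct set of atoms, giving 3 matches.

3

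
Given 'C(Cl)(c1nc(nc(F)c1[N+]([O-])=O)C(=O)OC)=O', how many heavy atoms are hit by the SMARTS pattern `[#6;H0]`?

Check the 17 heavy atoms by environment: 2× n (aromatic, H0) → no; 4× c (aromatic, H0) → match; 2× C (H0) → match; 4× O (H0) → no; 1× C (H3) → no; 1× N (charge +1, H0) → no; 1× O (charge -1, H0) → no; 1× F (H0) → no; 1× Cl (H0) → no.
Summing the matching environments: 4 + 2 = 6 matching atoms.

6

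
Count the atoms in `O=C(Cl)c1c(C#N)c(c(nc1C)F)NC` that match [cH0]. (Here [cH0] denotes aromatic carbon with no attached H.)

5

The query [cH0] means: aromatic carbon with no attached hydrogen (substituted or ring-fusion).
Check the 15 heavy atoms by environment: 1× n (aromatic, H0) → no; 5× c (aromatic, H0) → match; 2× C (H0) → no; 1× N (H0) → no; 2× C (H3) → no; 1× F (H0) → no; 1× N (H1) → no; 1× O (H0) → no; 1× Cl (H0) → no.
That gives 5 matching atoms.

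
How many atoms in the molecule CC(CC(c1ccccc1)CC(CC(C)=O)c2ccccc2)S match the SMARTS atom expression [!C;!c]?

2

The query [!C;!c] means: neither aliphatic nor aromatic carbon — same as [!#6].
Check the 23 heavy atoms by environment: 9× C → no; 12× c (aromatic) → no; 1× S → match; 1× O → match.
Summing the matching environments: 1 + 1 = 2 matching atoms.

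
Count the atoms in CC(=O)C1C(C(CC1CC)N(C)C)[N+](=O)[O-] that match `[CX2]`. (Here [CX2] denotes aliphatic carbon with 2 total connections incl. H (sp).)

The query [CX2] means: C with X2: aliphatic carbon with exactly 2 total connections.
Check the 16 heavy atoms by environment: 10× C (X4) → no; 1× N (X3) → no; 1× C (X3) → no; 2× O (X1) → no; 1× N (charge +1, X3) → no; 1× O (charge -1, X1) → no.
No environment satisfies the query, so 0 matching atoms.

0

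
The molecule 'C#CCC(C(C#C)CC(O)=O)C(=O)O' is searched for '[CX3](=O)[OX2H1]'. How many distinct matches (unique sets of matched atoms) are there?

2

[CX3](=O)[OX2H1] is the SMARTS for a carboxylic acid: an sp2 carbon double-bonded to O and single-bonded to an -OH oxygen.
The molecule carries 2 separate instances of a carboxylic acid group (-C(=O)OH) meeting every constraint; each maps to a distinct set of atoms, giving 2 matches.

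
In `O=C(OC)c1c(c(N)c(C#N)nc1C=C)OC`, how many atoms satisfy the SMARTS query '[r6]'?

The query [r6] means: r6 matches atoms in a six-membered ring.
Check the 17 heavy atoms by environment: 1× n (aromatic, in 6-ring) → match; 5× c (aromatic, in 6-ring) → match; 6× C (acyclic) → no; 3× O (acyclic) → no; 2× N (acyclic) → no.
Summing the matching environments: 1 + 5 = 6 matching atoms.

6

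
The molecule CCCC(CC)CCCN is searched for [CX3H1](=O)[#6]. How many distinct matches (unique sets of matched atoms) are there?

0

[CX3H1](=O)[#6] is the SMARTS for an aldehyde: an sp2 carbon with one H, double-bonded to O and single-bonded to carbon.
No fragment in the molecule satisfies every constraint, giving 0 matches.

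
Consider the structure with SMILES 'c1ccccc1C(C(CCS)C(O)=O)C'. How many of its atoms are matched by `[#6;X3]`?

The query [#6;X3] means: any carbon (aromatic or not) with three total connections.
Check the 15 heavy atoms by environment: 5× C (X4) → no; 1× C (X3) → match; 1× O (X1) → no; 1× O (X2) → no; 1× S (X2) → no; 6× c (aromatic, X3) → match.
Summing the matching environments: 1 + 6 = 7 matching atoms.

7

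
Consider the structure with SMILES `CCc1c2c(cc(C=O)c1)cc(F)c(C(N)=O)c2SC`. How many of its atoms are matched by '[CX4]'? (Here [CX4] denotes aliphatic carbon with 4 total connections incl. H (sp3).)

Check the 20 heavy atoms by environment: 10× c (aromatic, X3) → no; 1× S (X2) → no; 3× C (X4) → match; 1× F (X1) → no; 2× C (X3) → no; 2× O (X1) → no; 1× N (X3) → no.
That gives 3 matching atoms.

3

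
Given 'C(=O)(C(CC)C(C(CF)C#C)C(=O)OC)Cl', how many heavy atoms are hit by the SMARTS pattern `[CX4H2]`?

2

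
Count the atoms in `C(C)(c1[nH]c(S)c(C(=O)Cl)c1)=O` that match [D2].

2

Check the 12 heavy atoms by environment: 1× n (aromatic, D2) → match; 3× c (aromatic, D3) → no; 1× c (aromatic, D2) → match; 1× S (D1) → no; 2× C (D3) → no; 2× O (D1) → no; 1× Cl (D1) → no; 1× C (D1) → no.
Summing the matching environments: 1 + 1 = 2 matching atoms.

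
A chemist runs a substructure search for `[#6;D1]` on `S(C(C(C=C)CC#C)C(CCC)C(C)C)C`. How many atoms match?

6

The query [#6;D1] means: carbon bonded to exactly one heavy atom.
Check the 16 heavy atoms by environment: 5× C (D2) → no; 4× C (D3) → no; 6× C (D1) → match; 1× S (D2) → no.
That gives 6 matching atoms.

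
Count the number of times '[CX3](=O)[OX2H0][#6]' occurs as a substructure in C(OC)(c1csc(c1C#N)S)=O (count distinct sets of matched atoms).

[CX3](=O)[OX2H0][#6] is the SMARTS for an ester: a carbonyl carbon bonded to an oxygen that is itself bonded to carbon (no H on that O).
Exactly one fragment in the molecule meets all constraints, giving 1 match.

1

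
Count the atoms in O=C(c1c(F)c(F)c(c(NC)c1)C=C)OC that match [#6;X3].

9

The query [#6;X3] means: any carbon (aromatic or not) with three total connections.
Check the 16 heavy atoms by environment: 6× c (aromatic, X3) → match; 2× F (X1) → no; 3× C (X3) → match; 1× O (X1) → no; 1× O (X2) → no; 2× C (X4) → no; 1× N (X3) → no.
Summing the matching environments: 6 + 3 = 9 matching atoms.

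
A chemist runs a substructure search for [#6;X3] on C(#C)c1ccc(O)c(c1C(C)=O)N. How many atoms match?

Check the 13 heavy atoms by environment: 6× c (aromatic, X3) → match; 1× C (X3) → match; 1× O (X1) → no; 1× C (X4) → no; 1× O (X2) → no; 1× N (X3) → no; 2× C (X2) → no.
Summing the matching environments: 6 + 1 = 7 matching atoms.

7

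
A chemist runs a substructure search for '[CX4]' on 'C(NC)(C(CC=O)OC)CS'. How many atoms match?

Check the 11 heavy atoms by environment: 6× C (X4) → match; 1× C (X3) → no; 1× O (X1) → no; 1× O (X2) → no; 1× S (X2) → no; 1× N (X3) → no.
That gives 6 matching atoms.

6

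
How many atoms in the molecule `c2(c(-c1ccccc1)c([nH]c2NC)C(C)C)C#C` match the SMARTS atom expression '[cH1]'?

The query [cH1] means: aromatic carbon bearing exactly one hydrogen.
Check the 18 heavy atoms by environment: 1× n (aromatic, H1) → no; 5× c (aromatic, H0) → no; 1× N (H1) → no; 3× C (H3) → no; 1× C (H0) → no; 2× C (H1) → no; 5× c (aromatic, H1) → match.
That gives 5 matching atoms.

5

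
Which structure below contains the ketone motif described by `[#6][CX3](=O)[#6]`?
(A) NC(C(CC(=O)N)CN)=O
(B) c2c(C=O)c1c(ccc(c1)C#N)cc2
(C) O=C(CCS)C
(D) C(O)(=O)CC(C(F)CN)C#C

C

[#6][CX3](=O)[#6] describes a carbonyl carbon (no H) flanked by two carbons (a ketone).
(A) has a primary amide (-C(=O)NH2) but one neighbour of the carbonyl carbon is N, not C.
(B) has an aldehyde (-CHO) but the carbonyl carbon has H1, so it is not flanked by two carbons.
(C) contains an acetyl/ketone group (-C(=O)CH3), which satisfies every atom and bond constraint.
(D) has a carboxylic acid group (-C(=O)OH) but one neighbour of the carbonyl carbon is O, not C.
So the answer is (C).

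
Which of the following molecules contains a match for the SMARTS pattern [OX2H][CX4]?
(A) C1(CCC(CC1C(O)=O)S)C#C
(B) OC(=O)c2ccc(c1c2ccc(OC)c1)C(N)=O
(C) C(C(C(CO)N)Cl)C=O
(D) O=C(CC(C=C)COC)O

[OX2H][CX4] describes a hydroxyl oxygen bound to an sp3 (X4) carbon (an aliphatic alcohol).
(A) has a carboxylic acid group (-C(=O)OH) but the -OH is on a CX3 carbonyl carbon, not a CX4 carbon.
(B) has a carboxylic acid group (-C(=O)OH) but the -OH is on a CX3 carbonyl carbon, not a CX4 carbon.
(C) contains a hydroxyl group (-OH), which satisfies every atom and bond constraint.
(D) has a methoxy ether (-OCH3) but the oxygen has H0 (ether), not H1.
So the answer is (C).

C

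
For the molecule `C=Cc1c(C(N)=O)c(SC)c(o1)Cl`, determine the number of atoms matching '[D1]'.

5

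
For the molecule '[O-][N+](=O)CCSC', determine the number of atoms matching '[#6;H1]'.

0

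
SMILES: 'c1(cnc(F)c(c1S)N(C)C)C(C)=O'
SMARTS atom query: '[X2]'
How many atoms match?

2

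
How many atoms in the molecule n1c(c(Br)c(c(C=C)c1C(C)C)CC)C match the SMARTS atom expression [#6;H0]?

The query [#6;H0] means: any carbon with no attached hydrogen.
Check the 15 heavy atoms by environment: 1× n (aromatic, H0) → no; 5× c (aromatic, H0) → match; 1× Br (H0) → no; 2× C (H1) → no; 2× C (H2) → no; 4× C (H3) → no.
That gives 5 matching atoms.

5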